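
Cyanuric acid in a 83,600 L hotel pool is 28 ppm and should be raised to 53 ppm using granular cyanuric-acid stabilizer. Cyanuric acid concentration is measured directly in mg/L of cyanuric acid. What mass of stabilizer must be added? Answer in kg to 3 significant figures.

CYA to add: (53 − 28) = 25 mg/L × 83,600 L = 2090 g cyanuric acid.

2.09 kg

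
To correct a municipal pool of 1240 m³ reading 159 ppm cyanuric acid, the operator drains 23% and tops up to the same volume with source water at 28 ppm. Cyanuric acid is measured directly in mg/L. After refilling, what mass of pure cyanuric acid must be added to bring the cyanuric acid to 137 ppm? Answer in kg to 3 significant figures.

Volume: 1240 m³ = 1,240,000 L.
After draining 23% and refilling: 159 × 0.77 + 28 × 0.23 = 128.87 ppm.
Deficit to target: 137 − 128.87 = 8.13 mg/L.
Mass: 8.13 mg/L × 1,240,000 L = 10,080 g cyanuric acid.

10.1 kg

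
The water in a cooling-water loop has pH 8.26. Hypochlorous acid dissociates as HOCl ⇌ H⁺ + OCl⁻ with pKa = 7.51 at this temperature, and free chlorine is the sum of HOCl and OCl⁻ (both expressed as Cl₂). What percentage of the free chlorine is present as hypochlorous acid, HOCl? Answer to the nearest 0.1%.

[OCl⁻]/[HOCl] = 10^(pH − pKa) = 10^(8.26 − 7.51) = 10^0.75 = 5.623.
Fraction as HOCl = 1 / (1 + 5.623) = 0.151.

15.1%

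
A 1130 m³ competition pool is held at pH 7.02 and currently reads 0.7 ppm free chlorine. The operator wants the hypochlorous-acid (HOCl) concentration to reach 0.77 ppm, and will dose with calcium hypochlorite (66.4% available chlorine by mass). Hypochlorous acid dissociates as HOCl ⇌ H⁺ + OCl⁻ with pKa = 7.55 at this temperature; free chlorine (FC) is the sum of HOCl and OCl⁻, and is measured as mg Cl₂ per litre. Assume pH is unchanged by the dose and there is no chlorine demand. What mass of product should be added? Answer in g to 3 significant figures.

506 g

Volume: 1130 m³ = 1,130,000 L.
[OCl⁻]/[HOCl] = 10^(pH − pKa) = 10^(7.02 − 7.55) = 0.2951; fraction as HOCl = 1/(1 + 0.2951) = 0.7721.
Free chlorine required for 0.77 ppm HOCl: 0.77 / 0.7721 = 0.9972 ppm.
FC to add: 0.9972 − 0.7 = 0.2972 mg/L as Cl₂.
Cl₂ equivalent: 0.2972 mg/L × 1,130,000 L = 335.9 g.
Product at 66.4% available Cl: 335.9 / 0.664 = 505.9 g.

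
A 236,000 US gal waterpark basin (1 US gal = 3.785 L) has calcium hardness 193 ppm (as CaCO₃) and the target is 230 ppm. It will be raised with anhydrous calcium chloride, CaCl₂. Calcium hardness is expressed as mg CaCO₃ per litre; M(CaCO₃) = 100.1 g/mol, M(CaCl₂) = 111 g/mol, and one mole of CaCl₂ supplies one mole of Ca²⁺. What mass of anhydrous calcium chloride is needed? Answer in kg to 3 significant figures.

36.6 kg

Volume: 236,000 US gal × 3.785 L/gal = 893,260 L.
Hardness to add: (230 − 193) = 37 mg/L as CaCO₃ × 893,260 L = 33,050 g as CaCO₃.
Moles of Ca²⁺ (1 mol Ca²⁺ ≡ 1 mol CaCO₃): 33,050 / 100.1 g/mol = 330.2 mol.
Mass of CaCl₂: 330.2 × 111 = 36,650 g.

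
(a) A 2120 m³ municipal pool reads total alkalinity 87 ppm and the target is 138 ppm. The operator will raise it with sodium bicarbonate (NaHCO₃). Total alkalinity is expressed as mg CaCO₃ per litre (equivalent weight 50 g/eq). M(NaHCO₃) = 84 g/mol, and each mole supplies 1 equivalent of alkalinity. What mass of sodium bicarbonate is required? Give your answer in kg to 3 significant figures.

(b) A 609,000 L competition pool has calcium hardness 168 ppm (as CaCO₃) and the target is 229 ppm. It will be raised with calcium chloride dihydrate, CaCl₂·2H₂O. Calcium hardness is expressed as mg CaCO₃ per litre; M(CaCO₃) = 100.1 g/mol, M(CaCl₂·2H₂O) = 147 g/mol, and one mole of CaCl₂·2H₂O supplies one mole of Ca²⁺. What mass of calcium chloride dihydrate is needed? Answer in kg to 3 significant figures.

(a) 182 kg; (b) 54.6 kg

(a) Volume: 2120 m³ = 2,120,000 L.
(a) Alkalinity to add: (138 − 87) = 51 mg/L as CaCO₃ × 2,120,000 L = 108,100 g as CaCO₃.
(a) Equivalents: 108,100 g ÷ 50 g/eq = 2162 eq.
(a) NaHCO₃ supplies 1 eq per mole → 2162 mol.
(a) Mass: 2162 mol × 84 g/mol = 181,600 g.

(b) Hardness to add: (229 − 168) = 61 mg/L as CaCO₃ × 609,000 L = 37,150 g as CaCO₃.
(b) Moles of Ca²⁺ (1 mol Ca²⁺ ≡ 1 mol CaCO₃): 37,150 / 100.1 g/mol = 371.1 mol.
(b) Mass of CaCl₂·2H₂O: 371.1 × 147 = 54,550 g.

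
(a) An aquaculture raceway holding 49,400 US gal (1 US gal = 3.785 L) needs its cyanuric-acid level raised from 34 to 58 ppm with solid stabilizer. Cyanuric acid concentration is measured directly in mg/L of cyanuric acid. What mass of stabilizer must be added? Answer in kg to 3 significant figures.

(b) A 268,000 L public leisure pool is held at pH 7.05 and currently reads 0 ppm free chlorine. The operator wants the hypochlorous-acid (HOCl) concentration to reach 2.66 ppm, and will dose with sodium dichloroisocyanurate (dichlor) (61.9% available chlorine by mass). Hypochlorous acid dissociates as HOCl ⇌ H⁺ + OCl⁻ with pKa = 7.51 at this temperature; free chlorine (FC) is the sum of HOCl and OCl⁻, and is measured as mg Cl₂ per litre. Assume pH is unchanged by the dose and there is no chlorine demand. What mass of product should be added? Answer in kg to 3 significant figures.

(a) 4.49 kg; (b) 1.55 kg

(a) Volume: 49,400 US gal × 3.785 L/gal = 186,979 L.
(a) CYA to add: (58 − 34) = 24 mg/L × 186,979 L = 4487 g cyanuric acid.

(b) [OCl⁻]/[HOCl] = 10^(pH − pKa) = 10^(7.05 − 7.51) = 0.3467; fraction as HOCl = 1/(1 + 0.3467) = 0.7425.
(b) Free chlorine required for 2.66 ppm HOCl: 2.66 / 0.7425 = 3.582 ppm.
(b) FC to add: 3.582 − 0 = 3.582 mg/L as Cl₂.
(b) Cl₂ equivalent: 3.582 mg/L × 268,000 L = 960.1 g.
(b) Product at 61.9% available Cl: 960.1 / 0.619 = 1551 g.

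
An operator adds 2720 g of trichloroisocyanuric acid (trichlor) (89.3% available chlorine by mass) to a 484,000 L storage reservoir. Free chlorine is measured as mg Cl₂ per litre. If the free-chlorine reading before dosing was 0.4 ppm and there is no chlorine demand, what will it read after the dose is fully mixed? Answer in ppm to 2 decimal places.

5.42 ppm

Available chlorine delivered: 2720 g × 0.893 = 2429 g as Cl₂.
Concentration rise: 2429 g / 484,000 L = 5.019 mg/L = 5.02 ppm.
Final FC: 0.4 + 5.02 = 5.42 ppm.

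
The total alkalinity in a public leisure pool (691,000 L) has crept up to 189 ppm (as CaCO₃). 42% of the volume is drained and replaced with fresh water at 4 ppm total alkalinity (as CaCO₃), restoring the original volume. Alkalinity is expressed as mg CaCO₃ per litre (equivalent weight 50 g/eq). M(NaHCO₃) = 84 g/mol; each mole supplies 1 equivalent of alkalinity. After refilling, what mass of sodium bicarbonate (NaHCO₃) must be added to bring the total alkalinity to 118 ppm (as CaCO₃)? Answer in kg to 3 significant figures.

After draining 42% and refilling: 189 × 0.58 + 4 × 0.42 = 111.3 ppm.
Deficit to target: 118 − 111.3 = 6.7 mg/L.
As CaCO₃: 6.7 mg/L × 691,000 L = 4630 g; ÷ 50 g/eq ÷ 1 = 92.59 mol NaHCO₃.
Mass: 92.59 × 84 = 7778 g.

7.78 kg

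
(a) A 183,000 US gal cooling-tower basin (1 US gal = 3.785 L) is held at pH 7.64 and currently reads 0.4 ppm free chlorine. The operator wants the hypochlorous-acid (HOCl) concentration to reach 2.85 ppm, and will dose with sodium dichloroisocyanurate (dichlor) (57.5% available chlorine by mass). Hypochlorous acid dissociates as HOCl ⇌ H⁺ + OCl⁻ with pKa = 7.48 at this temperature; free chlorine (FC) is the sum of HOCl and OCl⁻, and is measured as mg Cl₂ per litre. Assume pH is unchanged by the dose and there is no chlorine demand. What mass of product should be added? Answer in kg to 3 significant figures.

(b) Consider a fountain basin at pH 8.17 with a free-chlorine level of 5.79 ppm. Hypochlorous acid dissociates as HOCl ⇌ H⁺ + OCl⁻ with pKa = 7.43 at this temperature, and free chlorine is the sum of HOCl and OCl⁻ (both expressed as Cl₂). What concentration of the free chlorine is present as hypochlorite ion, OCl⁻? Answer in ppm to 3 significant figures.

(a) Volume: 183,000 US gal × 3.785 L/gal = 692,655 L.
(a) [OCl⁻]/[HOCl] = 10^(pH − pKa) = 10^(7.64 − 7.48) = 1.445; fraction as HOCl = 1/(1 + 1.445) = 0.4089.
(a) Free chlorine required for 2.85 ppm HOCl: 2.85 / 0.4089 = 6.97 ppm.
(a) FC to add: 6.97 − 0.4 = 6.57 mg/L as Cl₂.
(a) Cl₂ equivalent: 6.57 mg/L × 692,655 L = 4550 g.
(a) Product at 57.5% available Cl: 4550 / 0.575 = 7914 g.

(b) [OCl⁻]/[HOCl] = 10^(pH − pKa) = 10^(8.17 − 7.43) = 10^0.74 = 5.495.
(b) Fraction as HOCl = 1 / (1 + 5.495) = 0.154.
(b) OCl⁻ = (1 − 0.154) × 5.79 ppm = 4.899 ppm.

(a) 7.91 kg; (b) 4.90 ppm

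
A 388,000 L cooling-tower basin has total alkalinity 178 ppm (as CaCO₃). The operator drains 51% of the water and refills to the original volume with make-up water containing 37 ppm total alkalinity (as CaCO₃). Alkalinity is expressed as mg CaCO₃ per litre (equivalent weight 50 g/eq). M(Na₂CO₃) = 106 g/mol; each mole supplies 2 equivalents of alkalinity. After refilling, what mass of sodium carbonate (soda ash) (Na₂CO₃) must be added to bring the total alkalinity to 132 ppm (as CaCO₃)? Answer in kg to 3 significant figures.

After draining 51% and refilling: 178 × 0.49 + 37 × 0.51 = 106.09 ppm.
Deficit to target: 132 − 106.09 = 25.91 mg/L.
As CaCO₃: 25.91 mg/L × 388,000 L = 10,050 g; ÷ 50 g/eq ÷ 2 = 100.5 mol Na₂CO₃.
Mass: 100.5 × 106 = 10,660 g.

10.7 kg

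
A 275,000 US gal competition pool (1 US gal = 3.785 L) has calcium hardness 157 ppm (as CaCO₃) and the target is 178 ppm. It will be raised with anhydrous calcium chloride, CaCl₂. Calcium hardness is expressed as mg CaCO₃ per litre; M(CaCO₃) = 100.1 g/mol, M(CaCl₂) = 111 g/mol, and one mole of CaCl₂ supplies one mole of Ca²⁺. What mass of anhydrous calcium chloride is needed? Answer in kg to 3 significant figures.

Volume: 275,000 US gal × 3.785 L/gal = 1,040,875 L.
Hardness to add: (178 − 157) = 21 mg/L as CaCO₃ × 1,040,875 L = 21,860 g as CaCO₃.
Moles of Ca²⁺ (1 mol Ca²⁺ ≡ 1 mol CaCO₃): 21,860 / 100.1 g/mol = 218.4 mol.
Mass of CaCl₂: 218.4 × 111 = 24,240 g.

24.2 kg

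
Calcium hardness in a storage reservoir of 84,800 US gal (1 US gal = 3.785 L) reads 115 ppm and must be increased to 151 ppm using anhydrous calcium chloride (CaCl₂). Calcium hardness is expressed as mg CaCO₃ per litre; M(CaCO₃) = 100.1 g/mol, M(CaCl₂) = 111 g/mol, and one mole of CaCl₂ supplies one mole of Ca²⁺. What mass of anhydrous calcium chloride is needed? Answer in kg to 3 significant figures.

12.8 kg

Volume: 84,800 US gal × 3.785 L/gal = 320,968 L.
Hardness to add: (151 − 115) = 36 mg/L as CaCO₃ × 320,968 L = 11,550 g as CaCO₃.
Moles of Ca²⁺ (1 mol Ca²⁺ ≡ 1 mol CaCO₃): 11,550 / 100.1 g/mol = 115.4 mol.
Mass of CaCl₂: 115.4 × 111 = 12,810 g.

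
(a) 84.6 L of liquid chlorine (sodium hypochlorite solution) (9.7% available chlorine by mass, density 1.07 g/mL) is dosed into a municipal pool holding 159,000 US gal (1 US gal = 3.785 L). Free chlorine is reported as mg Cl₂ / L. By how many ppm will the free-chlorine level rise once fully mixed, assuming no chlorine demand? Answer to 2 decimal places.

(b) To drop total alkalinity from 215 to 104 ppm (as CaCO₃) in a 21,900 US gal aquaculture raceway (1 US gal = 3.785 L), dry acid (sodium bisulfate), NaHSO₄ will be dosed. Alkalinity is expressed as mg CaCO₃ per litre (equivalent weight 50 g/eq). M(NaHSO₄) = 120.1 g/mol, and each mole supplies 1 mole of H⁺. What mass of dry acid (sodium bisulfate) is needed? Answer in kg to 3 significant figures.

(a) Volume: 159,000 US gal × 3.785 L/gal = 601,815 L.
(a) Mass of solution: 84.6 L × 1000 mL/L × 1.07 g/mL = 90,520 g.
(a) Available chlorine delivered: 90,520 g × 0.097 = 8781 g as Cl₂.
(a) Concentration rise: 8781 g / 601,815 L = 14.59 mg/L = 14.59 ppm.

(b) Volume: 21,900 US gal × 3.785 L/gal = 82,892 L.
(b) Alkalinity to neutralize: (215 − 104) = 111 mg/L as CaCO₃ × 82,892 L = 9201 g as CaCO₃.
(b) Equivalents of H⁺ required: 9201 ÷ 50 g/eq = 184 eq = 184 mol NaHSO₄.
(b) Mass of NaHSO₄: 184 × 120.1 = 22,100 g.

(a) 14.59 ppm; (b) 22.1 kg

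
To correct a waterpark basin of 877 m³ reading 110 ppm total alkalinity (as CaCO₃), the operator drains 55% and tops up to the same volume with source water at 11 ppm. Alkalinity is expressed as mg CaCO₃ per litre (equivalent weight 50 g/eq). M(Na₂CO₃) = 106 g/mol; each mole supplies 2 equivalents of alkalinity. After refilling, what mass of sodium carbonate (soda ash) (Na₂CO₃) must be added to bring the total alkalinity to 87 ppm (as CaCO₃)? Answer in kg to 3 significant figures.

Volume: 877 m³ = 877,000 L.
After draining 55% and refilling: 110 × 0.45 + 11 × 0.55 = 55.55 ppm.
Deficit to target: 87 − 55.55 = 31.45 mg/L.
As CaCO₃: 31.45 mg/L × 877,000 L = 27,580 g; ÷ 50 g/eq ÷ 2 = 275.8 mol Na₂CO₃.
Mass: 275.8 × 106 = 29,240 g.

29.2 kg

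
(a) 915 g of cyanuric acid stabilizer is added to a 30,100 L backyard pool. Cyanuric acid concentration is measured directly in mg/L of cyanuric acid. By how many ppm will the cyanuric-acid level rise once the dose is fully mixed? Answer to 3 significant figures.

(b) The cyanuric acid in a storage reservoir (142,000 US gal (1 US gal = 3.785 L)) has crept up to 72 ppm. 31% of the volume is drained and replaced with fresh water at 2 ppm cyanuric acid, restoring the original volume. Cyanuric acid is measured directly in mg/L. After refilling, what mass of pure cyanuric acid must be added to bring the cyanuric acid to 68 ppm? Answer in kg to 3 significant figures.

(a) 30.4 ppm; (b) 9.51 kg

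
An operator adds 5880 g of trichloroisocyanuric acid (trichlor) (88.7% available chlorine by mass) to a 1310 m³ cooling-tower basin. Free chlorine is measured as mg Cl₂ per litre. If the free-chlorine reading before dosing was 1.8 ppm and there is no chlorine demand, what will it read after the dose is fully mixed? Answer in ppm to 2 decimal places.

5.78 ppm

Volume: 1310 m³ = 1,310,000 L.
Available chlorine delivered: 5880 g × 0.887 = 5216 g as Cl₂.
Concentration rise: 5216 g / 1,310,000 L = 3.981 mg/L = 3.98 ppm.
Final FC: 1.8 + 3.98 = 5.78 ppm.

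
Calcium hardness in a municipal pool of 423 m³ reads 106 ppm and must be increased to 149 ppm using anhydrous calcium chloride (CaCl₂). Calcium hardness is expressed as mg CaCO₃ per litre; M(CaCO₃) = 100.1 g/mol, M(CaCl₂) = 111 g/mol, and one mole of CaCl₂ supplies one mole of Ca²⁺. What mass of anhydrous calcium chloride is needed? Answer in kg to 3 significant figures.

Volume: 423 m³ = 423,000 L.
Hardness to add: (149 − 106) = 43 mg/L as CaCO₃ × 423,000 L = 18,190 g as CaCO₃.
Moles of Ca²⁺ (1 mol Ca²⁺ ≡ 1 mol CaCO₃): 18,190 / 100.1 g/mol = 181.7 mol.
Mass of CaCl₂: 181.7 × 111 = 20,170 g.

20.2 kg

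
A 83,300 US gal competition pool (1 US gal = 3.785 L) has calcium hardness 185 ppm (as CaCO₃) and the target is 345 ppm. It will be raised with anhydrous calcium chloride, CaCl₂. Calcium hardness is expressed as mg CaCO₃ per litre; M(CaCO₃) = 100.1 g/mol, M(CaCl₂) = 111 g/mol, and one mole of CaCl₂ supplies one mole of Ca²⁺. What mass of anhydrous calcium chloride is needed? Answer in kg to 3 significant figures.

Volume: 83,300 US gal × 3.785 L/gal = 315,290 L.
Hardness to add: (345 − 185) = 160 mg/L as CaCO₃ × 315,290 L = 50,450 g as CaCO₃.
Moles of Ca²⁺ (1 mol Ca²⁺ ≡ 1 mol CaCO₃): 50,450 / 100.1 g/mol = 504 mol.
Mass of CaCl₂: 504 × 111 = 55,940 g.

55.9 kg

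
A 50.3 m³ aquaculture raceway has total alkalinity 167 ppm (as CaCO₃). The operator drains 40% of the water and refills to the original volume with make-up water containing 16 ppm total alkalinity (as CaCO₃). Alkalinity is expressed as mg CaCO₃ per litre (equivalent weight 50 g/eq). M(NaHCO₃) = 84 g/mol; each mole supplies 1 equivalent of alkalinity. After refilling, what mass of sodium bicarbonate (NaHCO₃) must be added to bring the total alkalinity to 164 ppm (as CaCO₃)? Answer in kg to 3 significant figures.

4.85 kg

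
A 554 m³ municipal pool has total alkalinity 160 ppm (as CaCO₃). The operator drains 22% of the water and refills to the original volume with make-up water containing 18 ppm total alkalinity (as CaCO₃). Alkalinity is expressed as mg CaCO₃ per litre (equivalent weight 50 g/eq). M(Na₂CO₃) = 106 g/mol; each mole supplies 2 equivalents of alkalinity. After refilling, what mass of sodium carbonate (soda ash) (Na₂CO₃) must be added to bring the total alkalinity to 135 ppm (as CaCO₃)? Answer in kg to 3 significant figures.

3.66 kg

Volume: 554 m³ = 554,000 L.
After draining 22% and refilling: 160 × 0.78 + 18 × 0.22 = 128.76 ppm.
Deficit to target: 135 − 128.76 = 6.24 mg/L.
As CaCO₃: 6.24 mg/L × 554,000 L = 3457 g; ÷ 50 g/eq ÷ 2 = 34.57 mol Na₂CO₃.
Mass: 34.57 × 106 = 3664 g.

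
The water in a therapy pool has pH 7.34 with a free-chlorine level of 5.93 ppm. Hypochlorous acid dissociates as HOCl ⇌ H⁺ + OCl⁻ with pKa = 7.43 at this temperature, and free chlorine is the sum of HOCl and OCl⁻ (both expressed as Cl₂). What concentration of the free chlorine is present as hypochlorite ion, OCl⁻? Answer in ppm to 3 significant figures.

2.66 ppm

[OCl⁻]/[HOCl] = 10^(pH − pKa) = 10^(7.34 − 7.43) = 10^-0.09 = 0.8128.
Fraction as HOCl = 1 / (1 + 0.8128) = 0.5516.
OCl⁻ = (1 − 0.5516) × 5.93 ppm = 2.659 ppm.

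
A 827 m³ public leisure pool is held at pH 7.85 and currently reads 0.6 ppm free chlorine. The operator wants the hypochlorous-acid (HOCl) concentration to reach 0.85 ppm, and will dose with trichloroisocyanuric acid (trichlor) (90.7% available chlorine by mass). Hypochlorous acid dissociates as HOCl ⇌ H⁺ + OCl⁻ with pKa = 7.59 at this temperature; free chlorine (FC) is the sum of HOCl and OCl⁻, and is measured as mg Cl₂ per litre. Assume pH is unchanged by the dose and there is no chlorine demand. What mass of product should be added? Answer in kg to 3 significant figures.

Volume: 827 m³ = 827,000 L.
[OCl⁻]/[HOCl] = 10^(pH − pKa) = 10^(7.85 − 7.59) = 1.82; fraction as HOCl = 1/(1 + 1.82) = 0.3546.
Free chlorine required for 0.85 ppm HOCl: 0.85 / 0.3546 = 2.397 ppm.
FC to add: 2.397 − 0.6 = 1.797 mg/L as Cl₂.
Cl₂ equivalent: 1.797 mg/L × 827,000 L = 1486 g.
Product at 90.7% available Cl: 1486 / 0.907 = 1638 g.

1.64 kg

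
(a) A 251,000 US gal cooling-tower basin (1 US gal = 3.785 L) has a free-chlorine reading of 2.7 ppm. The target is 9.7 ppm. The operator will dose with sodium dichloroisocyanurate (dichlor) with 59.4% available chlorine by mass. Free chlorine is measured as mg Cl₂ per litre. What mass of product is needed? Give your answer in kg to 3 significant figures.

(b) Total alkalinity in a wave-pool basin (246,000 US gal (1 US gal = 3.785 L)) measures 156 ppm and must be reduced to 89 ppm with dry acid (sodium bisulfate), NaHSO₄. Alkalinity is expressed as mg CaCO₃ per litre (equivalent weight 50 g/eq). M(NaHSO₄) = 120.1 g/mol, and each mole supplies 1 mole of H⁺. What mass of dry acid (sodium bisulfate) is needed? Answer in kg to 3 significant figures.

(a) Volume: 251,000 US gal × 3.785 L/gal = 950,035 L.
(a) Chlorine deficit: 9.7 − 2.7 = 7 ppm = 7 mg/L as Cl₂.
(a) Cl₂ equivalent needed: 7 mg/L × 950,035 L = 6,650,000 mg = 6650 g.
(a) Product at 59.4% available chlorine: 6650 / 0.594 = 11,200 g.

(b) Volume: 246,000 US gal × 3.785 L/gal = 931,110 L.
(b) Alkalinity to neutralize: (156 − 89) = 67 mg/L as CaCO₃ × 931,110 L = 62,380 g as CaCO₃.
(b) Equivalents of H⁺ required: 62,380 ÷ 50 g/eq = 1248 eq = 1248 mol NaHSO₄.
(b) Mass of NaHSO₄: 1248 × 120.1 = 149,800 g.

(a) 11.2 kg; (b) 150 kg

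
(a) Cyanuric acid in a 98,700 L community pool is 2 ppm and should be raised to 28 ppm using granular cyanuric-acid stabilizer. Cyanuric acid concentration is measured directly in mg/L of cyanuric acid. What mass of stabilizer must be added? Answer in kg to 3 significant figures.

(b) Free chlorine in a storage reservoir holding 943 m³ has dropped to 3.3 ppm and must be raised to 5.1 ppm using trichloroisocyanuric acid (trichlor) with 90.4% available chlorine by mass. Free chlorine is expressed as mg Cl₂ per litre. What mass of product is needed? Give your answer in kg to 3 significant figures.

(a) CYA to add: (28 − 2) = 26 mg/L × 98,700 L = 2566 g cyanuric acid.

(b) Volume: 943 m³ = 943,000 L.
(b) Chlorine deficit: 5.1 − 3.3 = 1.8 ppm = 1.8 mg/L as Cl₂.
(b) Cl₂ equivalent needed: 1.8 mg/L × 943,000 L = 1,697,000 mg = 1697 g.
(b) Product at 90.4% available chlorine: 1697 / 0.904 = 1878 g.

(a) 2.57 kg; (b) 1.88 kg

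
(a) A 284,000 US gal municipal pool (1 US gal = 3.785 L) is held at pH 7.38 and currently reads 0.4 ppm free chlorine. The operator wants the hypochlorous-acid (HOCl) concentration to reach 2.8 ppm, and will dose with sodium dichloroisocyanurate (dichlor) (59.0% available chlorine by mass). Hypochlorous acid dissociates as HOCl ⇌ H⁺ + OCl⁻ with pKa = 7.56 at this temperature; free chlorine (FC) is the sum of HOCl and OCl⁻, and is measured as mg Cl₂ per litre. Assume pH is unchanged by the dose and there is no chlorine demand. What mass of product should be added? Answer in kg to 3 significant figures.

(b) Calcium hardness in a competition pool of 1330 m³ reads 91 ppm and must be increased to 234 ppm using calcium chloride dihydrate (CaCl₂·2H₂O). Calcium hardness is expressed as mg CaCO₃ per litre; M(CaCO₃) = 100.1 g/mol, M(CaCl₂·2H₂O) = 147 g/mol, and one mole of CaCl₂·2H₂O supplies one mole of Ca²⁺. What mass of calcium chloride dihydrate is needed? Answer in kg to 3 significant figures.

(a) 7.74 kg; (b) 279 kg

(a) Volume: 284,000 US gal × 3.785 L/gal = 1,074,940 L.
(a) [OCl⁻]/[HOCl] = 10^(pH − pKa) = 10^(7.38 − 7.56) = 0.6607; fraction as HOCl = 1/(1 + 0.6607) = 0.6022.
(a) Free chlorine required for 2.8 ppm HOCl: 2.8 / 0.6022 = 4.65 ppm.
(a) FC to add: 4.65 − 0.4 = 4.25 mg/L as Cl₂.
(a) Cl₂ equivalent: 4.25 mg/L × 1,074,940 L = 4568 g.
(a) Product at 59.0% available Cl: 4568 / 0.59 = 7743 g.

(b) Volume: 1330 m³ = 1,330,000 L.
(b) Hardness to add: (234 − 91) = 143 mg/L as CaCO₃ × 1,330,000 L = 190,200 g as CaCO₃.
(b) Moles of Ca²⁺ (1 mol Ca²⁺ ≡ 1 mol CaCO₃): 190,200 / 100.1 g/mol = 1900 mol.
(b) Mass of CaCl₂·2H₂O: 1900 × 147 = 279,300 g.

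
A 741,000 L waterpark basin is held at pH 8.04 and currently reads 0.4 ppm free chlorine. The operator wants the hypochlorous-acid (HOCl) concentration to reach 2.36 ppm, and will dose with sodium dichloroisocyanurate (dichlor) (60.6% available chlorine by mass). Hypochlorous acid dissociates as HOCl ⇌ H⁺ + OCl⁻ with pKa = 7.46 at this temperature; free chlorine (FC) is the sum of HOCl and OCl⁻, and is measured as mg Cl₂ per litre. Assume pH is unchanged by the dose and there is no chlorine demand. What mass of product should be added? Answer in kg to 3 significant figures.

13.4 kg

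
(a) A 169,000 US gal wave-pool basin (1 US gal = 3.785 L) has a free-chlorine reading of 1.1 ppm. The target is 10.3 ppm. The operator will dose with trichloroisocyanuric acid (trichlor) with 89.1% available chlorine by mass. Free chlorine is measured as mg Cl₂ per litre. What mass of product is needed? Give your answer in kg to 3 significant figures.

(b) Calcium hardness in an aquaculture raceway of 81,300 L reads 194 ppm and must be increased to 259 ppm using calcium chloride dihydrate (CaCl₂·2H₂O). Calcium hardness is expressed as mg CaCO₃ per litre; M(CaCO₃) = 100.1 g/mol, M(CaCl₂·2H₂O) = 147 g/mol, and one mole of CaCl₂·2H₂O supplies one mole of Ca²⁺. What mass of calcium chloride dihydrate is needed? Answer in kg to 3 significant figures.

(a) Volume: 169,000 US gal × 3.785 L/gal = 639,665 L.
(a) Chlorine deficit: 10.3 − 1.1 = 9.2 ppm = 9.2 mg/L as Cl₂.
(a) Cl₂ equivalent needed: 9.2 mg/L × 639,665 L = 5,885,000 mg = 5885 g.
(a) Product at 89.1% available chlorine: 5885 / 0.891 = 6605 g.

(b) Hardness to add: (259 − 194) = 65 mg/L as CaCO₃ × 81,300 L = 5284 g as CaCO₃.
(b) Moles of Ca²⁺ (1 mol Ca²⁺ ≡ 1 mol CaCO₃): 5284 / 100.1 g/mol = 52.79 mol.
(b) Mass of CaCl₂·2H₂O: 52.79 × 147 = 7760 g.

(a) 6.60 kg; (b) 7.76 kg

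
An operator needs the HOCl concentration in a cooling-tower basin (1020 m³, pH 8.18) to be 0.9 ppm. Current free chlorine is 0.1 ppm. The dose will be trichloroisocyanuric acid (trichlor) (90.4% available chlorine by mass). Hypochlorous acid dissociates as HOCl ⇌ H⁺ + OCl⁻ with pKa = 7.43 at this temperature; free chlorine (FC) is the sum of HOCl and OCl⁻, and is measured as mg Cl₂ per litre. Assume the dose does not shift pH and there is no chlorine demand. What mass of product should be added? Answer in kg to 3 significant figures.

6.61 kg

Volume: 1020 m³ = 1,020,000 L.
[OCl⁻]/[HOCl] = 10^(pH − pKa) = 10^(8.18 − 7.43) = 5.623; fraction as HOCl = 1/(1 + 5.623) = 0.151.
Free chlorine required for 0.9 ppm HOCl: 0.9 / 0.151 = 5.961 ppm.
FC to add: 5.961 − 0.1 = 5.861 mg/L as Cl₂.
Cl₂ equivalent: 5.861 mg/L × 1,020,000 L = 5978 g.
Product at 90.4% available Cl: 5978 / 0.904 = 6613 g.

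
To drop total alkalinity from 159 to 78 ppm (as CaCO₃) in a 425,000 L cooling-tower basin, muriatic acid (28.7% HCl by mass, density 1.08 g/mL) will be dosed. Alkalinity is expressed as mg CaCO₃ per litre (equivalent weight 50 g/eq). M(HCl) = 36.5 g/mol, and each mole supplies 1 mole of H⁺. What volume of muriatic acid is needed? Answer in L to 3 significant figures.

81.1 L

Alkalinity to neutralize: (159 − 78) = 81 mg/L as CaCO₃ × 425,000 L = 34,420 g as CaCO₃.
Equivalents of H⁺ required: 34,420 ÷ 50 g/eq = 688.5 eq = 688.5 mol HCl.
Mass of HCl: 688.5 × 36.5 = 25,130 g.
Mass of 28.7% solution: 25,130 / 0.287 = 87,560 g.
Volume: 87,560 g ÷ 1.08 g/mL = 81,080 mL.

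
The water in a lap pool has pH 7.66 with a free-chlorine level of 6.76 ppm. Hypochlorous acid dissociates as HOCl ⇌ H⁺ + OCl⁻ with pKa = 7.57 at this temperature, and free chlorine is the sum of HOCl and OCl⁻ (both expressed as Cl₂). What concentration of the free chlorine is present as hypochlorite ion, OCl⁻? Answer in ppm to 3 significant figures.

[OCl⁻]/[HOCl] = 10^(pH − pKa) = 10^(7.66 − 7.57) = 10^0.09 = 1.23.
Fraction as HOCl = 1 / (1 + 1.23) = 0.4484.
OCl⁻ = (1 − 0.4484) × 6.76 ppm = 3.729 ppm.

3.73 ppm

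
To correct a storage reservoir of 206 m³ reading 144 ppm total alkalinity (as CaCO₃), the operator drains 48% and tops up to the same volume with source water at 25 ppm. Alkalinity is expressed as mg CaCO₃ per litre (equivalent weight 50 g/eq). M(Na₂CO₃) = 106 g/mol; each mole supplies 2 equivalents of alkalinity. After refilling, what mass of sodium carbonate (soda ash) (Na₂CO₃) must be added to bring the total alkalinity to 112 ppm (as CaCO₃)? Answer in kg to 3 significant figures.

5.49 kg

Volume: 206 m³ = 206,000 L.
After draining 48% and refilling: 144 × 0.52 + 25 × 0.48 = 86.88 ppm.
Deficit to target: 112 − 86.88 = 25.12 mg/L.
As CaCO₃: 25.12 mg/L × 206,000 L = 5175 g; ÷ 50 g/eq ÷ 2 = 51.75 mol Na₂CO₃.
Mass: 51.75 × 106 = 5485 g.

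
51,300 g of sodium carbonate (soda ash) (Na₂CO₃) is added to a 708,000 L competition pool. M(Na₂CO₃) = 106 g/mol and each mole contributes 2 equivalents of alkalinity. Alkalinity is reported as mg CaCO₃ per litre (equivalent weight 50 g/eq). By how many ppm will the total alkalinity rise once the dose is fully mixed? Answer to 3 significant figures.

Moles of Na₂CO₃: 51,300 g ÷ 106 g/mol = 484 mol → 967.9 eq of alkalinity.
As CaCO₃: 967.9 eq × 50 g/eq = 48,400 g.
Rise: 48,400 g / 708,000 L × 1000 = 68.36 mg/L.

68.4 ppm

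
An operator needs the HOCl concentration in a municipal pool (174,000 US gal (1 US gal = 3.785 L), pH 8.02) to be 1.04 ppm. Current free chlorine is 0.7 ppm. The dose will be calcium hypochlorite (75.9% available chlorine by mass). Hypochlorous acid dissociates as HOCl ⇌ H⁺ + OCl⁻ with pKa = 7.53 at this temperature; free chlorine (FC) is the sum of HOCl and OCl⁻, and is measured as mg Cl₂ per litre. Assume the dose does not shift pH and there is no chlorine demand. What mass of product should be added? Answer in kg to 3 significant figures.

3.08 kg

Volume: 174,000 US gal × 3.785 L/gal = 658,590 L.
[OCl⁻]/[HOCl] = 10^(pH − pKa) = 10^(8.02 − 7.53) = 3.09; fraction as HOCl = 1/(1 + 3.09) = 0.2445.
Free chlorine required for 1.04 ppm HOCl: 1.04 / 0.2445 = 4.254 ppm.
FC to add: 4.254 − 0.7 = 3.554 mg/L as Cl₂.
Cl₂ equivalent: 3.554 mg/L × 658,590 L = 2341 g.
Product at 75.9% available Cl: 2341 / 0.759 = 3084 g.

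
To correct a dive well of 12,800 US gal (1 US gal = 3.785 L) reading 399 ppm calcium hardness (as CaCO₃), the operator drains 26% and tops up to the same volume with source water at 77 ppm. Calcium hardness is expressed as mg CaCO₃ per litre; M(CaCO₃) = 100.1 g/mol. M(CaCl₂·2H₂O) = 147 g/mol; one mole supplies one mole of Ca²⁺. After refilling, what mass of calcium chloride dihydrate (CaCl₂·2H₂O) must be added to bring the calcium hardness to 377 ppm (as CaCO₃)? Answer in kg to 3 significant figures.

Volume: 12,800 US gal × 3.785 L/gal = 48,448 L.
After draining 26% and refilling: 399 × 0.74 + 77 × 0.26 = 315.28 ppm.
Deficit to target: 377 − 315.28 = 61.72 mg/L.
As CaCO₃: 61.72 mg/L × 48,448 L = 2990 g; ÷ 100.1 = 29.87 mol Ca²⁺.
Mass: 29.87 × 147 = 4391 g.

4.39 kg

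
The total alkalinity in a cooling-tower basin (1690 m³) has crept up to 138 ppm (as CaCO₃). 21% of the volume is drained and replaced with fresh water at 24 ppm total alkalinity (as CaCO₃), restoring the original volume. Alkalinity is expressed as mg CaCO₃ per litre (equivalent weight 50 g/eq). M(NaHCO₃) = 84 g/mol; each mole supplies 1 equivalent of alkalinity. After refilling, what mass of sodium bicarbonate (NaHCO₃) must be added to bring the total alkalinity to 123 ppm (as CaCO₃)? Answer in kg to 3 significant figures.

25.4 kg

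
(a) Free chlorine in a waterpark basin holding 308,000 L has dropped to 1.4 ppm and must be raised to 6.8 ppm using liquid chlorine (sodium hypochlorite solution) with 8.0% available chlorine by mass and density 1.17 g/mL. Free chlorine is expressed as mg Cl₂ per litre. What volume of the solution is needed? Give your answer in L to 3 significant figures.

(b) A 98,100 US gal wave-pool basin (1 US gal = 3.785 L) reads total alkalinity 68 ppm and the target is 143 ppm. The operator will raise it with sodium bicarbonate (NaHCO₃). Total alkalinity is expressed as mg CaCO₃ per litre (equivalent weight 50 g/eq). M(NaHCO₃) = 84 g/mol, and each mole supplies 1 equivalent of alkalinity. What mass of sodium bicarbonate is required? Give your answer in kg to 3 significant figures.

(a) 17.8 L; (b) 46.8 kg

(a) Chlorine deficit: 6.8 − 1.4 = 5.4 ppm = 5.4 mg/L as Cl₂.
(a) Cl₂ equivalent needed: 5.4 mg/L × 308,000 L = 1,663,000 mg = 1663 g.
(a) Product at 8.0% available chlorine: 1663 / 0.08 = 20,790 g.
(a) Volume at density 1.17 g/mL: 20,790 g ÷ 1.17 g/mL = 17,770 mL.

(b) Volume: 98,100 US gal × 3.785 L/gal = 371,308 L.
(b) Alkalinity to add: (143 − 68) = 75 mg/L as CaCO₃ × 371,308 L = 27,850 g as CaCO₃.
(b) Equivalents: 27,850 g ÷ 50 g/eq = 557 eq.
(b) NaHCO₃ supplies 1 eq per mole → 557 mol.
(b) Mass: 557 mol × 84 g/mol = 46,780 g.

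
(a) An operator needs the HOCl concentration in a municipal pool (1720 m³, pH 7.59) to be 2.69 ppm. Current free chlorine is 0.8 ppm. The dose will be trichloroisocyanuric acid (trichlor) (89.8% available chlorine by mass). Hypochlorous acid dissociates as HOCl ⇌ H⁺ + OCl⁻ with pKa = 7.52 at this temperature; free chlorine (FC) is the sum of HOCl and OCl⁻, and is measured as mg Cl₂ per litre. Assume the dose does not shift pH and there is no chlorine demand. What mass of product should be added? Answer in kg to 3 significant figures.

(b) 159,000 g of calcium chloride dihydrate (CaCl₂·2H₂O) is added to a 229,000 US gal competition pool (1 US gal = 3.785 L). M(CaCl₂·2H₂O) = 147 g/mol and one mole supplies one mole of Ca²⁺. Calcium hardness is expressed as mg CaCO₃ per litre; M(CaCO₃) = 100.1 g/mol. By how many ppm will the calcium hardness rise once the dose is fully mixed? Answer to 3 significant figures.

(a) 9.67 kg; (b) 125 ppm

(a) Volume: 1720 m³ = 1,720,000 L.
(a) [OCl⁻]/[HOCl] = 10^(pH − pKa) = 10^(7.59 − 7.52) = 1.175; fraction as HOCl = 1/(1 + 1.175) = 0.4598.
(a) Free chlorine required for 2.69 ppm HOCl: 2.69 / 0.4598 = 5.85 ppm.
(a) FC to add: 5.85 − 0.8 = 5.05 mg/L as Cl₂.
(a) Cl₂ equivalent: 5.05 mg/L × 1,720,000 L = 8687 g.
(a) Product at 89.8% available Cl: 8687 / 0.898 = 9674 g.

(b) Volume: 229,000 US gal × 3.785 L/gal = 866,765 L.
(b) Moles of Ca²⁺: 159,000 g ÷ 147 g/mol = 1082 mol.
(b) As CaCO₃: 1082 mol × 100.1 g/mol = 108,300 g.
(b) Rise: 108,300 g / 866,765 L × 1000 = 124.9 mg/L.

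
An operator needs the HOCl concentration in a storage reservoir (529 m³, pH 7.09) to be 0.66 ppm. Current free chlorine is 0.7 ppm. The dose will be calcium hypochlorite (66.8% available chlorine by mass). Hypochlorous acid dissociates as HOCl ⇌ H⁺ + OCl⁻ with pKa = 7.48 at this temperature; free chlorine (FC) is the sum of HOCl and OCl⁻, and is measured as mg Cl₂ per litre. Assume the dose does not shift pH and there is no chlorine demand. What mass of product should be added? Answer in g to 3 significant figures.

181 g

Volume: 529 m³ = 529,000 L.
[OCl⁻]/[HOCl] = 10^(pH − pKa) = 10^(7.09 − 7.48) = 0.4074; fraction as HOCl = 1/(1 + 0.4074) = 0.7105.
Free chlorine required for 0.66 ppm HOCl: 0.66 / 0.7105 = 0.9289 ppm.
FC to add: 0.9289 − 0.7 = 0.2289 mg/L as Cl₂.
Cl₂ equivalent: 0.2289 mg/L × 529,000 L = 121.1 g.
Product at 66.8% available Cl: 121.1 / 0.668 = 181.2 g.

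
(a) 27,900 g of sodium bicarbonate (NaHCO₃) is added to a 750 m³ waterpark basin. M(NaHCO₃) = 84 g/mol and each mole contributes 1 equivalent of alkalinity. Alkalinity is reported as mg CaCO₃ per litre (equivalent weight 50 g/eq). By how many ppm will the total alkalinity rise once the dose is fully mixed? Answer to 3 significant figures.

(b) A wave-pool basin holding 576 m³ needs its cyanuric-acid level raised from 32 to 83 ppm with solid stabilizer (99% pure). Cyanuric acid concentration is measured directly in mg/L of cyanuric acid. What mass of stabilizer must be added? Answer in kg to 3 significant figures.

(a) 22.1 ppm; (b) 29.7 kg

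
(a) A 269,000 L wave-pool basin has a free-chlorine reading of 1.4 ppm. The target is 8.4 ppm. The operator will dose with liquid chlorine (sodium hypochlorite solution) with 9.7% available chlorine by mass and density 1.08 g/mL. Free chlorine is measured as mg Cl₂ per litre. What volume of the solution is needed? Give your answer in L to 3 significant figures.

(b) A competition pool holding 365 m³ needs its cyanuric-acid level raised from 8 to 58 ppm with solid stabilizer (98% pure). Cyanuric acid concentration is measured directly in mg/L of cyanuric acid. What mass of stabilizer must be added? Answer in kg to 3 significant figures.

(a) 18.0 L; (b) 18.6 kg

(a) Chlorine deficit: 8.4 − 1.4 = 7 ppm = 7 mg/L as Cl₂.
(a) Cl₂ equivalent needed: 7 mg/L × 269,000 L = 1,883,000 mg = 1883 g.
(a) Product at 9.7% available chlorine: 1883 / 0.097 = 19,410 g.
(a) Volume at density 1.08 g/mL: 19,410 g ÷ 1.08 g/mL = 17,970 mL.

(b) Volume: 365 m³ = 365,000 L.
(b) CYA to add: (58 − 8) = 50 mg/L × 365,000 L = 18,250 g cyanuric acid.
(b) At 98% purity: 18,250 / 0.98 = 18,620 g product.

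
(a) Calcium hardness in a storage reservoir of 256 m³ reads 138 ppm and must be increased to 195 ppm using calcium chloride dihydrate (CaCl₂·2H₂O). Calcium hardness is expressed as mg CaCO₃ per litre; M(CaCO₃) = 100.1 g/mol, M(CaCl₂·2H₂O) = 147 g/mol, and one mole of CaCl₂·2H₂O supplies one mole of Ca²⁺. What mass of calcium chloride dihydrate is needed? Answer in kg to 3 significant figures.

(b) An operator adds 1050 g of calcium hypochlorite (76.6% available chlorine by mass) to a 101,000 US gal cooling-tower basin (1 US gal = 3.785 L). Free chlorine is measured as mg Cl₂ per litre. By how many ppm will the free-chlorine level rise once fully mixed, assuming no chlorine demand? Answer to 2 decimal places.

(a) Volume: 256 m³ = 256,000 L.
(a) Hardness to add: (195 − 138) = 57 mg/L as CaCO₃ × 256,000 L = 14,590 g as CaCO₃.
(a) Moles of Ca²⁺ (1 mol Ca²⁺ ≡ 1 mol CaCO₃): 14,590 / 100.1 g/mol = 145.8 mol.
(a) Mass of CaCl₂·2H₂O: 145.8 × 147 = 21,430 g.

(b) Volume: 101,000 US gal × 3.785 L/gal = 382,285 L.
(b) Available chlorine delivered: 1050 g × 0.766 = 804.3 g as Cl₂.
(b) Concentration rise: 804.3 g / 382,285 L = 2.104 mg/L = 2.10 ppm.

(a) 21.4 kg; (b) 2.10 ppm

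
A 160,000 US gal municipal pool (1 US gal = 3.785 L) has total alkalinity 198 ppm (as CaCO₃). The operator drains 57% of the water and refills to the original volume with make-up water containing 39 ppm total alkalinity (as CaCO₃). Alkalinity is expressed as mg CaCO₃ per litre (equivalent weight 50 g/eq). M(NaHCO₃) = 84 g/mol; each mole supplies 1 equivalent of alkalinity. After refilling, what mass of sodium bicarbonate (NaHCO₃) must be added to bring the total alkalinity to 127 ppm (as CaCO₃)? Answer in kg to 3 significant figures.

20.0 kg

Volume: 160,000 US gal × 3.785 L/gal = 605,600 L.
After draining 57% and refilling: 198 × 0.43 + 39 × 0.57 = 107.37 ppm.
Deficit to target: 127 − 107.37 = 19.63 mg/L.
As CaCO₃: 19.63 mg/L × 605,600 L = 11,890 g; ÷ 50 g/eq ÷ 1 = 237.8 mol NaHCO₃.
Mass: 237.8 × 84 = 19,970 g.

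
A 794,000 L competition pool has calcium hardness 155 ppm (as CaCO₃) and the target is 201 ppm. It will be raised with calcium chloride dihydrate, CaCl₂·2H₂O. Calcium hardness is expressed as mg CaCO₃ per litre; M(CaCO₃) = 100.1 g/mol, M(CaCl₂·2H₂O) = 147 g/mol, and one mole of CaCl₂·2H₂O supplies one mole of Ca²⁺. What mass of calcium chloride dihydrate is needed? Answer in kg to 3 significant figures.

53.6 kg

Hardness to add: (201 − 155) = 46 mg/L as CaCO₃ × 794,000 L = 36,520 g as CaCO₃.
Moles of Ca²⁺ (1 mol Ca²⁺ ≡ 1 mol CaCO₃): 36,520 / 100.1 g/mol = 364.9 mol.
Mass of CaCl₂·2H₂O: 364.9 × 147 = 53,640 g.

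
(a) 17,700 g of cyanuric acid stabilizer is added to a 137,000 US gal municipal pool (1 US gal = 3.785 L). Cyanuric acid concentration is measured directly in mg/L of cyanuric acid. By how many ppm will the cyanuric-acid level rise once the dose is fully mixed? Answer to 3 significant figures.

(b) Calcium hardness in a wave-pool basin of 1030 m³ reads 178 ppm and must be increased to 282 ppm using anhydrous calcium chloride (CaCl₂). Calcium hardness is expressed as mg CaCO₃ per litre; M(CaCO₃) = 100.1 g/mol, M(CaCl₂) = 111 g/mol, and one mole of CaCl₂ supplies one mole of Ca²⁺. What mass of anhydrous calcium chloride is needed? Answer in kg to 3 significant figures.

(a) 34.1 ppm; (b) 119 kg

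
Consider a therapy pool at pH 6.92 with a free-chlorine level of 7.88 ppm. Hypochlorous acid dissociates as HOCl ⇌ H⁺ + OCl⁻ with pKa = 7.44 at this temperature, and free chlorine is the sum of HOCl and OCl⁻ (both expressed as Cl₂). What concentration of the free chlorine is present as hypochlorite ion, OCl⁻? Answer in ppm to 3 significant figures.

[OCl⁻]/[HOCl] = 10^(pH − pKa) = 10^(6.92 − 7.44) = 10^-0.52 = 0.302.
Fraction as HOCl = 1 / (1 + 0.302) = 0.7681.
OCl⁻ = (1 − 0.7681) × 7.88 ppm = 1.828 ppm.

1.83 ppm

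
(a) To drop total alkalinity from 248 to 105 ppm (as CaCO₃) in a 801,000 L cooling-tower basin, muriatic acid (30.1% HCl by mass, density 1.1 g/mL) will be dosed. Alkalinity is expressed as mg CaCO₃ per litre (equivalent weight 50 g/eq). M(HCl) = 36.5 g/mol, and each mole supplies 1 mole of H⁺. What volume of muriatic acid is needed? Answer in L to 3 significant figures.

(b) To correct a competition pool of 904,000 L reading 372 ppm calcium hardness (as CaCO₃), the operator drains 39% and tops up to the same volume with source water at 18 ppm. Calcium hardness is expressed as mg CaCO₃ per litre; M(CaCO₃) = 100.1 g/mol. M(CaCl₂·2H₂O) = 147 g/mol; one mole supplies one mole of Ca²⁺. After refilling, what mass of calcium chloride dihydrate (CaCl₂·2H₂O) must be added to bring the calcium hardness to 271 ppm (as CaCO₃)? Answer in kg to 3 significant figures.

(a) 253 L; (b) 49.2 kg

(a) Alkalinity to neutralize: (248 − 105) = 143 mg/L as CaCO₃ × 801,000 L = 114,500 g as CaCO₃.
(a) Equivalents of H⁺ required: 114,500 ÷ 50 g/eq = 2291 eq = 2291 mol HCl.
(a) Mass of HCl: 2291 × 36.5 = 83,620 g.
(a) Mass of 30.1% solution: 83,620 / 0.301 = 277,800 g.
(a) Volume: 277,800 g ÷ 1.1 g/mL = 252,500 mL.

(b) After draining 39% and refilling: 372 × 0.61 + 18 × 0.39 = 233.94 ppm.
(b) Deficit to target: 271 − 233.94 = 37.06 mg/L.
(b) As CaCO₃: 37.06 mg/L × 904,000 L = 33,500 g; ÷ 100.1 = 334.7 mol Ca²⁺.
(b) Mass: 334.7 × 147 = 49,200 g.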